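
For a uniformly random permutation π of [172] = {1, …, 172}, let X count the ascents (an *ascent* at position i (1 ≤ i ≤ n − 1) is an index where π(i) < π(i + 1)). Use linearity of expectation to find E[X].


Write X = Σ X_I over i = 1, …, 171, with X_I the indicator of one ascent.
There are 171 indicators.
For each fixed i, the pair (π(i), π(i+1)) is a uniformly random ordered pair of distinct values from {1, …, 172}; by symmetry P[π(i) < π(i+1)] = 1/2.
By linearity: E[X] = 171 · (1/2) = (172 − 1) · (1/2) = 171/2 ≈ 85.5000.

E[X] = 171/2 = 85.5000.


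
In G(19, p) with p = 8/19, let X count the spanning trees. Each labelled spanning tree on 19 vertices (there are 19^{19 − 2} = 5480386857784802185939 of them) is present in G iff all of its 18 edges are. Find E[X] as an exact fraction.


K_19 has 19^{19 − 2} = 5480386857784802185939 labelled spanning trees.
For each such spanning tree H, let X_H = 1 if all 18 edges of H are present in G. Then P[X_H = 1] = p^{18} = (8/19)^{18} = 18014398509481984/104127350297911241532841.
Summing the indicators: E[X] = Σ_H E[X_H] = 5480386857784802185939 · p^{18} = 5480386857784802185939 · 18014398509481984/104127350297911241532841 = 18014398509481984/19.
Numerically: E[X] ≈ 9.48e+14.

E[X] = 5480386857784802185939 · (8/19)^{18} = 18014398509481984/19 ≈ 9.48e+14.


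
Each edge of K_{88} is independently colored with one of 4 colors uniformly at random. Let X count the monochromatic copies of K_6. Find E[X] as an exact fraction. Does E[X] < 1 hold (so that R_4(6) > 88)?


E[X] = C(88, 6) · 4^{1 − 15} = 541931236 · 4^{−14} = 541931236/268435456.
As a reduced fraction: E[X] = 135482809/67108864 ≈ 2.0189.
Is E[X] < 1? NO.
Since E[X] ≥ 1, the first-moment bound is inconclusive at n = 88; it does NOT by itself certify R_4(6) > 88.

E[X] = 135482809/67108864 ≈ 2.0189; E[X] ≥ 1; first-moment method inconclusive here.


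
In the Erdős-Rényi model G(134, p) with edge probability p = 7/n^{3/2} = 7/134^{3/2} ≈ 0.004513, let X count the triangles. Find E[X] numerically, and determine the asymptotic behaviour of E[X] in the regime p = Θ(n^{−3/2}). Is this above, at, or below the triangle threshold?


Number of potential triangles: C(134, 3) = 392084.
Each occurs with probability p³ ≈ (0.004513)³ ≈ 9.190148e-08.
By linearity: E[X] = C(134, 3)·p³ ≈ 392084 · 9.190148e-08 ≈ 0.0360.
Since α = 3/2 > 1, p = c/n^{3/2} = o(1/n) is below the triangle threshold p ~ 1/n. Asymptotically E[X] ~ (c³/6)·n^{3(1−α)} = (7³/6)·n^{-1.5} → 0, so by Markov's inequality G has no triangles w.h.p.

E[X] ≈ 0.0360; in regime p = Θ(1/n^{3/2}) E[X] tends to 0 (below the triangle threshold p ~ 1/n).


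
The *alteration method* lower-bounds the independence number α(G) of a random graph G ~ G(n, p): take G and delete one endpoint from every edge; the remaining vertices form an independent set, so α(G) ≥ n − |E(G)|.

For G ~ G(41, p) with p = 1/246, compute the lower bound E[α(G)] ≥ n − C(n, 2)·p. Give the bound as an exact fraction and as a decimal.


E[|E(G)|] = C(41, 2)·p = 820 · (1/246) = 10/3.
E[α(G)] ≥ n − E[|E(G)|] = 41 − 10/3 = 113/3.
Numerically: ≈ 37.667.
(This is only a lower bound; the true E[α(G)] may be larger.)

E[α(G)] ≥ 113/3 ≈ 37.667.


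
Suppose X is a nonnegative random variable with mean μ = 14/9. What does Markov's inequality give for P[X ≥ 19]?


μ = E[X] = 14/9, a = 19.
Markov: P[X ≥ 19] ≤ μ/a = (14/9)/19 = 14/171.
Numerically: ≈ 0.081871.
(Since a = 19 > μ = 1.555556, the bound 14/171 is < 1 and informative.)

P[X ≥ 19] ≤ 14/171 ≈ 0.081871.


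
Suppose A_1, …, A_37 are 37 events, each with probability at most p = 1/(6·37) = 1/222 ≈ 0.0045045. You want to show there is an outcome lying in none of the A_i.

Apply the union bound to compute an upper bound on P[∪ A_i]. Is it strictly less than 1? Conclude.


Union bound: P[∪_{i=1}^{37} A_i] ≤ Σ_i P[A_i] ≤ 37·p = 37·(1/222) = 1/6.
Numerically: 1/6 ≈ 0.1666667.
Is 1/6 < 1? YES.
Since P[∪ A_i] ≤ 1/6 < 1, the complement has P[∩ A_i^c] ≥ 1 − 1/6 = 5/6 > 0, so some outcome avoids every A_i.

37·p = 1/6 ≈ 0.1666667; existence CERTIFIED by the union bound.


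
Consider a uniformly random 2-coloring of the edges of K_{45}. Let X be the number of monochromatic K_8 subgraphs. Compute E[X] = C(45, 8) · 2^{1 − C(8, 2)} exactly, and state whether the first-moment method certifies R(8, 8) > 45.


E[X] = C(45, 8) · 2^{1 − 28} = 215553195 · 2^{−27} = 215553195/134217728.
As a reduced fraction: E[X] = 215553195/134217728 ≈ 1.605996.
Is E[X] < 1? NO.
Since E[X] ≥ 1, the first-moment bound is inconclusive at n = 45; it does NOT by itself certify R(8, 8) > 45.

E[X] = 215553195/134217728 ≈ 1.605996; E[X] ≥ 1; first-moment method inconclusive here.


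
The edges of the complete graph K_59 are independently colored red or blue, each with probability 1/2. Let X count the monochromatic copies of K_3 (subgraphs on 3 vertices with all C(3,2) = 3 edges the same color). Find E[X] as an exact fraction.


Let X = Σ_S X_S over the C(59, 3) = 32509 subsets S of size 3, where X_S = 1 if the K_3 on S is monochromatic.
For a fixed S, the K_3 on S has C(3, 2) = 3 edges. P[all 3 edges red] = (1/2)^3, and likewise for blue, so P[monochromatic] = 2·(1/2)^3 = 2^{1 − 3} = 1/4.
By linearity: E[X] = C(59, 3) · 2^{1 − 3} = 32509 · 1/4 = 32509/4.
Numerically: E[X] ≈ 8127.25000.

E[X] = C(59,3)·2^(1−C(3,2)) = 32509/4 ≈ 8127.25000.


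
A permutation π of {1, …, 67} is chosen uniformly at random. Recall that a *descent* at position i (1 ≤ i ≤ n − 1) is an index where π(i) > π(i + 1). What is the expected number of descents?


Write X = Σ X_I over i = 1, …, 66, with X_I the indicator of one descent.
There are 66 indicators.
For each fixed i, the pair (π(i), π(i+1)) is a uniformly random ordered pair of distinct values from {1, …, 67}; by symmetry P[π(i) > π(i+1)] = 1/2.
By linearity: E[X] = 66 · (1/2) = (67 − 1) · (1/2) = 33 ≈ 33.000.

E[X] = 33 = 33.000.


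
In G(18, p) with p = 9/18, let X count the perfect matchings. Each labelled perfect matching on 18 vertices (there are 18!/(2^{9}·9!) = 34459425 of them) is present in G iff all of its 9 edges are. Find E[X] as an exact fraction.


K_18 has 18!/(2^{9}·9!) = 34459425 labelled perfect matchings.
For each such perfect matching H, let X_H = 1 if all 9 edges of H are present in G. Then P[X_H = 1] = p^{9} = (1/2)^{9} = 1/512.
Summing the indicators: E[X] = Σ_H E[X_H] = 34459425 · p^{9} = 34459425 · 1/512 = 34459425/512.
Numerically: E[X] ≈ 67304.

E[X] = 34459425 · (1/2)^{9} = 34459425/512 ≈ 67304.


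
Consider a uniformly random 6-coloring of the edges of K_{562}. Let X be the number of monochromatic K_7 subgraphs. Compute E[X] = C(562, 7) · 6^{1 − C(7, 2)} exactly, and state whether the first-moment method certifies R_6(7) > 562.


E[X] = C(562, 7) · 6^{1 − 21} = 3384017972944752 · 6^{−20} = 3384017972944752/3656158440062976.
As a reduced fraction: E[X] = 70500374436349/76169967501312 ≈ 0.926.
Is E[X] < 1? YES.
Since E[X] < 1, there exists a 6-coloring of K_{562} with no monochromatic K_7; hence R_6(7) > 562.

E[X] = 70500374436349/76169967501312 ≈ 0.926; E[X] < 1, so R_6(7) > 562.


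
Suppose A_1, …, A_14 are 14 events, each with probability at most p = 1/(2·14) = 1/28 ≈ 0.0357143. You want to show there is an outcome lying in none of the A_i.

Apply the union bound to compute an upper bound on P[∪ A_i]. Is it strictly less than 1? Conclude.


Union bound: P[∪_{i=1}^{14} A_i] ≤ Σ_i P[A_i] ≤ 14·p = 14·(1/28) = 1/2.
Numerically: 1/2 ≈ 0.5000000.
Is 1/2 < 1? YES.
Since P[∪ A_i] ≤ 1/2 < 1, the complement has P[∩ A_i^c] ≥ 1 − 1/2 = 1/2 > 0, so some outcome avoids every A_i.

14·p = 1/2 ≈ 0.5000000; existence CERTIFIED by the union bound.


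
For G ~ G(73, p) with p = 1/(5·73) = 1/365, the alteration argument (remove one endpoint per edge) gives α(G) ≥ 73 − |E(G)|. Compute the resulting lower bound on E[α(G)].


E[|E(G)|] = C(73, 2)·p = 2628 · (1/365) = 36/5.
E[α(G)] ≥ n − E[|E(G)|] = 73 − 36/5 = 329/5.
Numerically: ≈ 65.80000.
(This is only a lower bound; the true E[α(G)] may be larger.)

E[α(G)] ≥ 329/5 ≈ 65.80000.


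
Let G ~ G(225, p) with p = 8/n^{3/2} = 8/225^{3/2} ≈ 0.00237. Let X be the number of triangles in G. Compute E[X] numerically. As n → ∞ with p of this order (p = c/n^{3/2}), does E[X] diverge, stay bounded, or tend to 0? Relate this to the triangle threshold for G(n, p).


Number of potential triangles: C(225, 3) = 1873200.
Each occurs with probability p³ ≈ (0.00237)³ ≈ 1.33183e-08.
By linearity: E[X] = C(225, 3)·p³ ≈ 1873200 · 1.33183e-08 ≈ 0.025.
Since α = 3/2 > 1, p = c/n^{3/2} = o(1/n) is below the triangle threshold p ~ 1/n. Asymptotically E[X] ~ (c³/6)·n^{3(1−α)} = (8³/6)·n^{-1.5} → 0, so by Markov's inequality G has no triangles w.h.p.

E[X] ≈ 0.025; in regime p = Θ(1/n^{3/2}) E[X] tends to 0 (below the triangle threshold p ~ 1/n).


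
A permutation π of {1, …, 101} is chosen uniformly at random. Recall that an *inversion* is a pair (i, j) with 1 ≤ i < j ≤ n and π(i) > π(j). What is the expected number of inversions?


Write X = Σ X_I over the C(101, 2) = 5050 pairs i < j, with X_I the indicator of one inversion.
There are 5050 indicators.
For each fixed pair i < j, the values π(i) and π(j) are two distinct elements of {1, …, 101} in uniformly random order; by symmetry P[π(i) > π(j)] = 1/2.
By linearity: E[X] = 5050 · (1/2) = C(101, 2) · (1/2) = 5050/2 = 2525 ≈ 2525.0000.

E[X] = 2525 = 2525.0000.


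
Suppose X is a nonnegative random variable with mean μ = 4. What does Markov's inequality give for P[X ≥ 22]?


μ = E[X] = 4, a = 22.
Markov: P[X ≥ 22] ≤ μ/a = (4)/22 = 2/11.
Numerically: ≈ 0.182.
(Since a = 22 > μ = 4.000, the bound 2/11 is < 1 and informative.)

P[X ≥ 22] ≤ 2/11 ≈ 0.182.


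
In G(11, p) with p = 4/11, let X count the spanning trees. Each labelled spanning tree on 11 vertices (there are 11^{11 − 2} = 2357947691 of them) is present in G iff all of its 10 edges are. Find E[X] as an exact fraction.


K_11 has 11^{11 − 2} = 2357947691 labelled spanning trees.
For each such spanning tree H, let X_H = 1 if all 10 edges of H are present in G. Then P[X_H = 1] = p^{10} = (4/11)^{10} = 1048576/25937424601.
By linearity of expectation: E[X] = Σ_H E[X_H] = 2357947691 · p^{10} = 2357947691 · 1048576/25937424601 = 1048576/11.
Numerically: E[X] ≈ 9.533e+04.

E[X] = 2357947691 · (4/11)^{10} = 1048576/11 ≈ 9.533e+04.


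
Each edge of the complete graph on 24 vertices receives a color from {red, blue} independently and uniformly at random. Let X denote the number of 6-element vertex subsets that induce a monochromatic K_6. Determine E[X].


Let X = Σ_S X_S over the C(24, 6) = 134596 subsets S of size 6, where X_S = 1 if the K_6 on S is monochromatic.
For a fixed S, the K_6 on S has C(6, 2) = 15 edges. P[all 15 edges red] = (1/2)^15, and likewise for blue, so P[monochromatic] = 2·(1/2)^15 = 2^{1 − 15} = 1/16384.
By linearity of expectation: E[X] = C(24, 6) · 2^{1 − 15} = 134596 · 1/16384 = 33649/4096.
Numerically: E[X] ≈ 8.21509.

E[X] = C(24,6)·2^(1−C(6,2)) = 33649/4096 ≈ 8.21509.


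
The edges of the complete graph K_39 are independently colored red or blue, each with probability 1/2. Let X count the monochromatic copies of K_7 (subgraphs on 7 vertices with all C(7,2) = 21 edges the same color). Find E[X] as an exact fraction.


Let X = Σ_S X_S over the C(39, 7) = 15380937 subsets S of size 7, where X_S = 1 if the K_7 on S is monochromatic.
For a fixed S, the K_7 on S has C(7, 2) = 21 edges. P[all 21 edges red] = (1/2)^21, and likewise for blue, so P[monochromatic] = 2·(1/2)^21 = 2^{1 − 21} = 1/1048576.
Summing: E[X] = C(39, 7) · 2^{1 − 21} = 15380937 · 1/1048576 = 15380937/1048576.
Numerically: E[X] ≈ 14.668.

E[X] = C(39,7)·2^(1−C(7,2)) = 15380937/1048576 ≈ 14.668.


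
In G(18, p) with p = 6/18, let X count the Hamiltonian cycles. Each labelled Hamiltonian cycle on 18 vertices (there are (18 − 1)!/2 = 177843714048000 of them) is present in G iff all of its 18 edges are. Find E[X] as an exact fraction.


K_18 has (18 − 1)!/2 = 177843714048000 labelled Hamiltonian cycles.
For each such Hamiltonian cycle H, let X_H = 1 if all 18 edges of H are present in G. Then P[X_H = 1] = p^{18} = (1/3)^{18} = 1/387420489.
Summing the indicators: E[X] = Σ_H E[X_H] = 177843714048000 · p^{18} = 177843714048000 · 1/387420489 = 243955712000/531441.
Numerically: E[X] ≈ 4.5905e+05.

E[X] = 177843714048000 · (1/3)^{18} = 243955712000/531441 ≈ 4.5905e+05.


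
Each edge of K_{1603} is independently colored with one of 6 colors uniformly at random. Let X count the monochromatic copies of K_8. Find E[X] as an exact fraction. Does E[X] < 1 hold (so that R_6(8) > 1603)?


E[X] = C(1603, 8) · 6^{1 − 28} = 1062551202482611197720 · 6^{−27} = 1062551202482611197720/1023490369077469249536.
As a reduced fraction: E[X] = 14757655590036266635/14215144014964850688 ≈ 1.0382.
Is E[X] < 1? NO.
Since E[X] ≥ 1, the first-moment bound is inconclusive at n = 1603; it does NOT by itself certify R_6(8) > 1603.

E[X] = 14757655590036266635/14215144014964850688 ≈ 1.0382; E[X] ≥ 1; first-moment method inconclusive here.


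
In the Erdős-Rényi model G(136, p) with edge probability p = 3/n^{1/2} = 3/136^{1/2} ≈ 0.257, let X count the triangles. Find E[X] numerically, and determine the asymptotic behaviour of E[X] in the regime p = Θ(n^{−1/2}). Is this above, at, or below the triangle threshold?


Number of potential triangles: C(136, 3) = 410040.
Each occurs with probability p³ ≈ (0.257)³ ≈ 1.70238e-02.
By linearity: E[X] = C(136, 3)·p³ ≈ 410040 · 1.70238e-02 ≈ 6980.421.
Since α = 1/2 < 1, p = c/n^{1/2} ≫ 1/n is above the triangle threshold p ~ 1/n. Asymptotically E[X] ~ (c³/6)·n^{3(1−α)} = (3³/6)·n^{1.5} → ∞; triangles are abundant w.h.p.

E[X] ≈ 6980.421; in regime p = Θ(1/n^{1/2}) E[X] diverges (above the triangle threshold p ~ 1/n).


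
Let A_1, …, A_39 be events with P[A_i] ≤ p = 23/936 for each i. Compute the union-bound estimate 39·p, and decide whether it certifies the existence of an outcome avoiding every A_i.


Union bound: P[∪_{i=1}^{39} A_i] ≤ Σ_i P[A_i] ≤ 39·p = 39·(23/936) = 23/24.
Numerically: 23/24 ≈ 0.95833.
Is 23/24 < 1? YES.
Since P[∪ A_i] ≤ 23/24 < 1, the complement has P[∩ A_i^c] ≥ 1 − 23/24 = 1/24 > 0, so some outcome avoids every A_i.

39·p = 23/24 ≈ 0.95833; existence CERTIFIED by the union bound.


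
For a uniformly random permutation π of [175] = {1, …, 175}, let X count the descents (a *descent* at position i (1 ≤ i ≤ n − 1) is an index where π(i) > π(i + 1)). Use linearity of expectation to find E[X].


Write X = Σ X_I over i = 1, …, 174, with X_I the indicator of one descent.
There are 174 indicators.
For each fixed i, the pair (π(i), π(i+1)) is a uniformly random ordered pair of distinct values from {1, …, 175}; by symmetry P[π(i) > π(i+1)] = 1/2.
By linearity: E[X] = 174 · (1/2) = (175 − 1) · (1/2) = 87 ≈ 87.00000.

E[X] = 87 = 87.00000.


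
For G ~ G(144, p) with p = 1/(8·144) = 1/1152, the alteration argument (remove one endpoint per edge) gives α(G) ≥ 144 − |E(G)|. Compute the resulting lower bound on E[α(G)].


E[|E(G)|] = C(144, 2)·p = 10296 · (1/1152) = 143/16.
E[α(G)] ≥ n − E[|E(G)|] = 144 − 143/16 = 2161/16.
Numerically: ≈ 135.062500.
(This is only a lower bound; the true E[α(G)] may be larger.)

E[α(G)] ≥ 2161/16 ≈ 135.062500.


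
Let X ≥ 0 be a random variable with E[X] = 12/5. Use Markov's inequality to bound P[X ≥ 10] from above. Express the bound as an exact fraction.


μ = E[X] = 12/5, a = 10.
Markov: P[X ≥ 10] ≤ μ/a = (12/5)/10 = 6/25.
Numerically: ≈ 0.24000.
(Since a = 10 > μ = 2.40000, the bound 6/25 is < 1 and informative.)

P[X ≥ 10] ≤ 6/25 ≈ 0.24000.


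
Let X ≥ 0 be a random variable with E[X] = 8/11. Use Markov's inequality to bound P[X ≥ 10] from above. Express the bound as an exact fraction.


μ = E[X] = 8/11, a = 10.
Markov: P[X ≥ 10] ≤ μ/a = (8/11)/10 = 4/55.
Numerically: ≈ 0.0727.
(Since a = 10 > μ = 0.7273, the bound 4/55 is < 1 and informative.)

P[X ≥ 10] ≤ 4/55 ≈ 0.0727.


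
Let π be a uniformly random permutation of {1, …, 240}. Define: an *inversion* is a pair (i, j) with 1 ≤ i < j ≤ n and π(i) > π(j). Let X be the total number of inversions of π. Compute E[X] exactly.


Write X = Σ X_I over the C(240, 2) = 28680 pairs i < j, with X_I the indicator of one inversion.
There are 28680 indicators.
For each fixed pair i < j, the values π(i) and π(j) are two distinct elements of {1, …, 240} in uniformly random order; by symmetry P[π(i) > π(j)] = 1/2.
By linearity: E[X] = 28680 · (1/2) = C(240, 2) · (1/2) = 28680/2 = 14340 ≈ 14340.000000.

E[X] = 14340 = 14340.000000.


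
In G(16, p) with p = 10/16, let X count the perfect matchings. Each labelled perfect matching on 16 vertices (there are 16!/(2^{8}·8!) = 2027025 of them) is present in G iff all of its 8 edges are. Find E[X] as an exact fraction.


K_16 has 16!/(2^{8}·8!) = 2027025 labelled perfect matchings.
For each such perfect matching H, let X_H = 1 if all 8 edges of H are present in G. Then P[X_H = 1] = p^{8} = (5/8)^{8} = 390625/16777216.
By linearity: E[X] = Σ_H E[X_H] = 2027025 · p^{8} = 2027025 · 390625/16777216 = 791806640625/16777216.
Numerically: E[X] ≈ 4.72e+04.

E[X] = 2027025 · (5/8)^{8} = 791806640625/16777216 ≈ 4.72e+04.


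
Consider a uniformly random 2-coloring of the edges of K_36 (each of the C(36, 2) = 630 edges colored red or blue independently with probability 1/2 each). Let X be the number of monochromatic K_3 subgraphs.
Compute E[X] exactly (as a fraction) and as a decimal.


Let X = Σ_S X_S over the C(36, 3) = 7140 subsets S of size 3, where X_S = 1 if the K_3 on S is monochromatic.
For a fixed S, the K_3 on S has C(3, 2) = 3 edges. P[all 3 edges red] = (1/2)^3, and likewise for blue, so P[monochromatic] = 2·(1/2)^3 = 2^{1 − 3} = 1/4.
Summing: E[X] = C(36, 3) · 2^{1 − 3} = 7140 · 1/4 = 1785.
Numerically: E[X] ≈ 1785.000000.

E[X] = C(36,3)·2^(1−C(3,2)) = 1785 ≈ 1785.000000.


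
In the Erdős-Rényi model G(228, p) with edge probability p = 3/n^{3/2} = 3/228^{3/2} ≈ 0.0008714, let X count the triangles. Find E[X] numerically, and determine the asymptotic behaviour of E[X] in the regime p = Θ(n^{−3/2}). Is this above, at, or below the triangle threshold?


Number of potential triangles: C(228, 3) = 1949476.
Each occurs with probability p³ ≈ (0.0008714)³ ≈ 6.616936e-10.
By linearity: E[X] = C(228, 3)·p³ ≈ 1949476 · 6.616936e-10 ≈ 0.0013.
Since α = 3/2 > 1, p = c/n^{3/2} = o(1/n) is below the triangle threshold p ~ 1/n. Asymptotically E[X] ~ (c³/6)·n^{3(1−α)} = (3³/6)·n^{-1.5} → 0, so by Markov's inequality G has no triangles w.h.p.

E[X] ≈ 0.0013; in regime p = Θ(1/n^{3/2}) E[X] tends to 0 (below the triangle threshold p ~ 1/n).


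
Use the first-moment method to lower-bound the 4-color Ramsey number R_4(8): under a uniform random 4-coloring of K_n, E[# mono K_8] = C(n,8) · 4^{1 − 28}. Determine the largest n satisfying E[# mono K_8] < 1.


We need C(n, 8) · 4^{1 − 28} < 1, i.e. C(n, 8) < 4^{28 − 1} = 18014398509481984.
Check values of n near the boundary:
  n = 406: C(406, 8) = 17082453897995850; 17082453897995850 < 18014398509481984? YES
  n = 407: C(407, 8) = 17424959239309050; 17424959239309050 < 18014398509481984? YES
  n = 408: C(408, 8) = 17773458424095231; 17773458424095231 < 18014398509481984? YES
  n = 409: C(409, 8) = 18128041135797879; 18128041135797879 < 18014398509481984? NO
  n = 410: C(410, 8) = 18488798173326195; 18488798173326195 < 18014398509481984? NO
  n = 411: C(411, 8) = 18855821462126715; 18855821462126715 < 18014398509481984? NO
The largest n with C(n, 8) < 18014398509481984 is n = 408 (where E[X] = 17773458424095231/18014398509481984 ≈ 0.9866). Hence R_4(8) > 408, i.e. R_4(8) ≥ 409.

Largest n = 408; hence R_4(8) > 408.


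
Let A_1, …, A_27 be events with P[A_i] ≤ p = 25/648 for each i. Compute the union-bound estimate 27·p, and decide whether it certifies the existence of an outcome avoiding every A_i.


Union bound: P[∪_{i=1}^{27} A_i] ≤ Σ_i P[A_i] ≤ 27·p = 27·(25/648) = 25/24.
Numerically: 25/24 ≈ 1.041667.
Is 25/24 < 1? NO.
Since the bound 25/24 is ≥ 1, the union bound is uninformative here; it does NOT by itself certify existence.

27·p = 25/24 ≈ 1.041667; existence NOT certified by the union bound.


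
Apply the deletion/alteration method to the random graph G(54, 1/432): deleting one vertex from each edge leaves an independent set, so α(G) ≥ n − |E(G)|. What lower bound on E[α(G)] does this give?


E[|E(G)|] = C(54, 2)·p = 1431 · (1/432) = 53/16.
E[α(G)] ≥ n − E[|E(G)|] = 54 − 53/16 = 811/16.
Numerically: ≈ 50.688.
(This is only a lower bound; the true E[α(G)] may be larger.)

E[α(G)] ≥ 811/16 ≈ 50.688.


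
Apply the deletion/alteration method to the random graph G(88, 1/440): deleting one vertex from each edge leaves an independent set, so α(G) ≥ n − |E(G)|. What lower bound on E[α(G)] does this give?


E[|E(G)|] = C(88, 2)·p = 3828 · (1/440) = 87/10.
E[α(G)] ≥ n − E[|E(G)|] = 88 − 87/10 = 793/10.
Numerically: ≈ 79.3000.
(This is only a lower bound; the true E[α(G)] may be larger.)

E[α(G)] ≥ 793/10 ≈ 79.3000.


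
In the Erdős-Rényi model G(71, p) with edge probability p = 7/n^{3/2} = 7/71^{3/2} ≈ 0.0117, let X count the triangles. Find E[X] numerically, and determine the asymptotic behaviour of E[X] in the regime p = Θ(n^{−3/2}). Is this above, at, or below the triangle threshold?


Number of potential triangles: C(71, 3) = 57155.
Each occurs with probability p³ ≈ (0.0117)³ ≈ 1.60189e-06.
By linearity: E[X] = C(71, 3)·p³ ≈ 57155 · 1.60189e-06 ≈ 0.092.
Since α = 3/2 > 1, p = c/n^{3/2} = o(1/n) is below the triangle threshold p ~ 1/n. Asymptotically E[X] ~ (c³/6)·n^{3(1−α)} = (7³/6)·n^{-1.5} → 0, so by Markov's inequality G has no triangles w.h.p.

E[X] ≈ 0.092; in regime p = Θ(1/n^{3/2}) E[X] tends to 0 (below the triangle threshold p ~ 1/n).


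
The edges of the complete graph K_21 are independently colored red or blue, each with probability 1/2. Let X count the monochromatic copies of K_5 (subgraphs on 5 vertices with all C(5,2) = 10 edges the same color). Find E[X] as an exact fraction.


Let X = Σ_S X_S over the C(21, 5) = 20349 subsets S of size 5, where X_S = 1 if the K_5 on S is monochromatic.
For a fixed S, the K_5 on S has C(5, 2) = 10 edges. P[all 10 edges red] = (1/2)^10, and likewise for blue, so P[monochromatic] = 2·(1/2)^10 = 2^{1 − 10} = 1/512.
By linearity of expectation: E[X] = C(21, 5) · 2^{1 − 10} = 20349 · 1/512 = 20349/512.
Numerically: E[X] ≈ 39.74414.

E[X] = C(21,5)·2^(1−C(5,2)) = 20349/512 ≈ 39.74414.


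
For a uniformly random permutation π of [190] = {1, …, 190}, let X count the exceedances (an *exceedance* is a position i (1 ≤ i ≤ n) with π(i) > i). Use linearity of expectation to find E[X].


Write X = Σ_{i=1}^{190} X_i, where X_i = 1_{π(i) > i}.
For each fixed i, π(i) is uniform over {1, …, 190} (marginal of a uniform permutation), so P[π(i) > i] = (n − i)/n. Summing: Σ_{i=1}^{190} (n − i)/n = (0 + 1 + … + 189)/190 = 190(190 − 1)/(2·190) = (190 − 1)/2.
Hence E[X] = Σ_{i=1}^{190} (190 − i)/190 = 189/2 ≈ 94.500000.

E[X] = 189/2 = 94.500000.


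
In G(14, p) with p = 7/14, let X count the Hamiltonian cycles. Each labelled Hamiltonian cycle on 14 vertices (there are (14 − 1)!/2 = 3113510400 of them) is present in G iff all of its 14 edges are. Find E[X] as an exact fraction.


K_14 has (14 − 1)!/2 = 3113510400 labelled Hamiltonian cycles.
For each such Hamiltonian cycle H, let X_H = 1 if all 14 edges of H are present in G. Then P[X_H = 1] = p^{14} = (1/2)^{14} = 1/16384.
By linearity: E[X] = Σ_H E[X_H] = 3113510400 · p^{14} = 3113510400 · 1/16384 = 6081075/32.
Numerically: E[X] ≈ 1.9e+05.

E[X] = 3113510400 · (1/2)^{14} = 6081075/32 ≈ 1.9e+05.


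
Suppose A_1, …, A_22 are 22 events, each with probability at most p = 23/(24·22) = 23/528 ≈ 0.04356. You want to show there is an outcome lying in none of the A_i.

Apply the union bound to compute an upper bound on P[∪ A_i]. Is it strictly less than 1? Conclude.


Union bound: P[∪_{i=1}^{22} A_i] ≤ Σ_i P[A_i] ≤ 22·p = 22·(23/528) = 23/24.
Numerically: 23/24 ≈ 0.95833.
Is 23/24 < 1? YES.
Since P[∪ A_i] ≤ 23/24 < 1, the complement has P[∩ A_i^c] ≥ 1 − 23/24 = 1/24 > 0, so some outcome avoids every A_i.

22·p = 23/24 ≈ 0.95833; existence CERTIFIED by the union bound.


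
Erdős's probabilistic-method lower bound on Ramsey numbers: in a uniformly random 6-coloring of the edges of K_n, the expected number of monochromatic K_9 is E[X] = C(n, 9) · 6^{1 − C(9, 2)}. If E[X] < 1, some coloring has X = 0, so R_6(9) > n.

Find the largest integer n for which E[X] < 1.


We need C(n, 9) · 6^{1 − 36} < 1, i.e. C(n, 9) < 6^{36 − 1} = 1719070799748422591028658176.
Check values of n near the boundary:
  n = 4406: C(4406, 9) = 1710356485221788389505285700; 1710356485221788389505285700 < 1719070799748422591028658176? YES
  n = 4407: C(4407, 9) = 1713856532599459170657070050; 1713856532599459170657070050 < 1719070799748422591028658176? YES
  n = 4408: C(4408, 9) = 1717362945146264156457459600; 1717362945146264156457459600 < 1719070799748422591028658176? YES
  n = 4409: C(4409, 9) = 1720875732988608787686577131; 1720875732988608787686577131 < 1719070799748422591028658176? NO
  n = 4410: C(4410, 9) = 1724394906266704102180823710; 1724394906266704102180823710 < 1719070799748422591028658176? NO
The largest n with C(n, 9) < 1719070799748422591028658176 is n = 4408 (where E[X] = 35778394690547169926197075/35813974994758803979763712 ≈ 0.9990065). Hence R_6(9) > 4408, i.e. R_6(9) ≥ 4409.

Largest n = 4408; hence R_6(9) > 4408.


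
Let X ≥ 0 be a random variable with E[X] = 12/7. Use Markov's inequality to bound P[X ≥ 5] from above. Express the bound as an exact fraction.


μ = E[X] = 12/7, a = 5.
Markov: P[X ≥ 5] ≤ μ/a = (12/7)/5 = 12/35.
Numerically: ≈ 0.34286.
(Since a = 5 > μ = 1.71429, the bound 12/35 is < 1 and informative.)

P[X ≥ 5] ≤ 12/35 ≈ 0.34286.


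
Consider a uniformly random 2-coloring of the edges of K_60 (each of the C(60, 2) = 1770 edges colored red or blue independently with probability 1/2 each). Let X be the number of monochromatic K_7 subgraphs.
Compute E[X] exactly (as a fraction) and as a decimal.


Let X = Σ_S X_S over the C(60, 7) = 386206920 subsets S of size 7, where X_S = 1 if the K_7 on S is monochromatic.
For a fixed S, the K_7 on S has C(7, 2) = 21 edges. P[all 21 edges red] = (1/2)^21, and likewise for blue, so P[monochromatic] = 2·(1/2)^21 = 2^{1 − 21} = 1/1048576.
Summing: E[X] = C(60, 7) · 2^{1 − 21} = 386206920 · 1/1048576 = 48275865/131072.
Numerically: E[X] ≈ 368.316.

E[X] = C(60,7)·2^(1−C(7,2)) = 48275865/131072 ≈ 368.316.


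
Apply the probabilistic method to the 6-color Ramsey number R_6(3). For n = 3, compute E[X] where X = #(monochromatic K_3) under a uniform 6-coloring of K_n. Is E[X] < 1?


E[X] = C(3, 3) · 6^{1 − 3} = 1 · 6^{−2} = 1/36.
As a reduced fraction: E[X] = 1/36 ≈ 0.02778.
Is E[X] < 1? YES.
Since E[X] < 1, there exists a 6-coloring of K_{3} with no monochromatic K_3; hence R_6(3) > 3.

E[X] = 1/36 ≈ 0.02778; E[X] < 1, so R_6(3) > 3.


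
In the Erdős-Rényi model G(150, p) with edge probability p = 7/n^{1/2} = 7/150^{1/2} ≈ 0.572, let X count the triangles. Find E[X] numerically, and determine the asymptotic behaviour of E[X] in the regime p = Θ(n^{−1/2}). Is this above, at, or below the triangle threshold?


Number of potential triangles: C(150, 3) = 551300.
Each occurs with probability p³ ≈ (0.572)³ ≈ 1.86706e-01.
By linearity: E[X] = C(150, 3)·p³ ≈ 551300 · 1.86706e-01 ≈ 102930.771.
Since α = 1/2 < 1, p = c/n^{1/2} ≫ 1/n is above the triangle threshold p ~ 1/n. Asymptotically E[X] ~ (c³/6)·n^{3(1−α)} = (7³/6)·n^{1.5} → ∞; triangles are abundant w.h.p.

E[X] ≈ 102930.771; in regime p = Θ(1/n^{1/2}) E[X] diverges (above the triangle threshold p ~ 1/n).


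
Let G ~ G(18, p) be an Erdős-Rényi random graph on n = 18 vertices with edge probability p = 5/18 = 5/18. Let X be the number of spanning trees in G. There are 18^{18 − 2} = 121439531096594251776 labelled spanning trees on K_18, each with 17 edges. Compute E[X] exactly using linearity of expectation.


K_18 has 18^{18 − 2} = 121439531096594251776 labelled spanning trees.
For each such spanning tree H, let X_H = 1 if all 17 edges of H are present in G. Then P[X_H = 1] = p^{17} = (5/18)^{17} = 762939453125/2185911559738696531968.
By linearity: E[X] = Σ_H E[X_H] = 121439531096594251776 · p^{17} = 121439531096594251776 · 762939453125/2185911559738696531968 = 762939453125/18.
Numerically: E[X] ≈ 4.2386e+10.

E[X] = 121439531096594251776 · (5/18)^{17} = 762939453125/18 ≈ 4.2386e+10.


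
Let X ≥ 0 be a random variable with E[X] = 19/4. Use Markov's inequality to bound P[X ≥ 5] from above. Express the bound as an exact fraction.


μ = E[X] = 19/4, a = 5.
Markov: P[X ≥ 5] ≤ μ/a = (19/4)/5 = 19/20.
Numerically: ≈ 0.95000.
(Since a = 5 > μ = 4.75000, the bound 19/20 is < 1 and informative.)

P[X ≥ 5] ≤ 19/20 ≈ 0.95000.


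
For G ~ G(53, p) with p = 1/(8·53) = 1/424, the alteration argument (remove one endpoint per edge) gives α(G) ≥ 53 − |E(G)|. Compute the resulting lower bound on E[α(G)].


E[|E(G)|] = C(53, 2)·p = 1378 · (1/424) = 13/4.
E[α(G)] ≥ n − E[|E(G)|] = 53 − 13/4 = 199/4.
Numerically: ≈ 49.750000.
(This is only a lower bound; the true E[α(G)] may be larger.)

E[α(G)] ≥ 199/4 ≈ 49.750000.


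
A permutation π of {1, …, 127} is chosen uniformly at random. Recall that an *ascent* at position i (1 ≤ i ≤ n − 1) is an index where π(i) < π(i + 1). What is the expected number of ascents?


Write X = Σ X_I over i = 1, …, 126, with X_I the indicator of one ascent.
There are 126 indicators.
For each fixed i, the pair (π(i), π(i+1)) is a uniformly random ordered pair of distinct values from {1, …, 127}; by symmetry P[π(i) < π(i+1)] = 1/2.
By linearity: E[X] = 126 · (1/2) = (127 − 1) · (1/2) = 63 ≈ 63.0000.

E[X] = 63 = 63.0000.


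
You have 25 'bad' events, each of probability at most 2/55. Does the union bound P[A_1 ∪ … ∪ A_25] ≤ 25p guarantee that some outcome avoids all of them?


Union bound: P[∪_{i=1}^{25} A_i] ≤ Σ_i P[A_i] ≤ 25·p = 25·(2/55) = 10/11.
Numerically: 10/11 ≈ 0.909091.
Is 10/11 < 1? YES.
Since P[∪ A_i] ≤ 10/11 < 1, the complement has P[∩ A_i^c] ≥ 1 − 10/11 = 1/11 > 0, so some outcome avoids every A_i.

25·p = 10/11 ≈ 0.909091; existence CERTIFIED by the union bound.


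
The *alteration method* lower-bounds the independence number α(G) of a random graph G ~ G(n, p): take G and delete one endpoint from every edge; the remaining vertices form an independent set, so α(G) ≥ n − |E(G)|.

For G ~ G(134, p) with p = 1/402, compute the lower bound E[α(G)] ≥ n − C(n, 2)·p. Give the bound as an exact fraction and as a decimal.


E[|E(G)|] = C(134, 2)·p = 8911 · (1/402) = 133/6.
E[α(G)] ≥ n − E[|E(G)|] = 134 − 133/6 = 671/6.
Numerically: ≈ 111.8333.
(This is only a lower bound; the true E[α(G)] may be larger.)

E[α(G)] ≥ 671/6 ≈ 111.8333.


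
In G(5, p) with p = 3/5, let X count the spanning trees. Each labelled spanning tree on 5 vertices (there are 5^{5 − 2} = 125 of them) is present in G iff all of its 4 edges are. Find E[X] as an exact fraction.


K_5 has 5^{5 − 2} = 125 labelled spanning trees.
For each such spanning tree H, let X_H = 1 if all 4 edges of H are present in G. Then P[X_H = 1] = p^{4} = (3/5)^{4} = 81/625.
By linearity: E[X] = Σ_H E[X_H] = 125 · p^{4} = 125 · 81/625 = 81/5.
Numerically: E[X] ≈ 16.2.

E[X] = 125 · (3/5)^{4} = 81/5 ≈ 16.2.


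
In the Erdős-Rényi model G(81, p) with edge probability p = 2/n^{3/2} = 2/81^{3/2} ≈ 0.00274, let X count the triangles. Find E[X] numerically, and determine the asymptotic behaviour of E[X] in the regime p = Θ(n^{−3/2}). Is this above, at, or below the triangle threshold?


Number of potential triangles: C(81, 3) = 85320.
Each occurs with probability p³ ≈ (0.00274)³ ≈ 2.06494e-08.
By linearity: E[X] = C(81, 3)·p³ ≈ 85320 · 2.06494e-08 ≈ 0.002.
Since α = 3/2 > 1, p = c/n^{3/2} = o(1/n) is below the triangle threshold p ~ 1/n. Asymptotically E[X] ~ (c³/6)·n^{3(1−α)} = (2³/6)·n^{-1.5} → 0, so by Markov's inequality G has no triangles w.h.p.

E[X] ≈ 0.002; in regime p = Θ(1/n^{3/2}) E[X] tends to 0 (below the triangle threshold p ~ 1/n).


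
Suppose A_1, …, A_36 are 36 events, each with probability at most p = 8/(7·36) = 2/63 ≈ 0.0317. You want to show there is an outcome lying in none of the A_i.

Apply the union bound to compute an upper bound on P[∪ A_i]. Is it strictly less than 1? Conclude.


Union bound: P[∪_{i=1}^{36} A_i] ≤ Σ_i P[A_i] ≤ 36·p = 36·(2/63) = 8/7.
Numerically: 8/7 ≈ 1.1429.
Is 8/7 < 1? NO.
Since the bound 8/7 is ≥ 1, the union bound is uninformative here; it does NOT by itself certify existence.

36·p = 8/7 ≈ 1.1429; existence NOT certified by the union bound.


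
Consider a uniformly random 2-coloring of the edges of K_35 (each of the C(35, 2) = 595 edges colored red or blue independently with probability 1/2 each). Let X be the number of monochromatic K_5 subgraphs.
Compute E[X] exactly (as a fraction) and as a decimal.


Let X = Σ_S X_S over the C(35, 5) = 324632 subsets S of size 5, where X_S = 1 if the K_5 on S is monochromatic.
For a fixed S, the K_5 on S has C(5, 2) = 10 edges. P[all 10 edges red] = (1/2)^10, and likewise for blue, so P[monochromatic] = 2·(1/2)^10 = 2^{1 − 10} = 1/512.
Summing: E[X] = C(35, 5) · 2^{1 − 10} = 324632 · 1/512 = 40579/64.
Numerically: E[X] ≈ 634.0469.

E[X] = C(35,5)·2^(1−C(5,2)) = 40579/64 ≈ 634.0469.


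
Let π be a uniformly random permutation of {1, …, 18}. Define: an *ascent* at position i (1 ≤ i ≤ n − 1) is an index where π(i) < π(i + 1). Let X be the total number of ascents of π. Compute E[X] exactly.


Write X = Σ X_I over i = 1, …, 17, with X_I the indicator of one ascent.
There are 17 indicators.
For each fixed i, the pair (π(i), π(i+1)) is a uniformly random ordered pair of distinct values from {1, …, 18}; by symmetry P[π(i) < π(i+1)] = 1/2.
By linearity: E[X] = 17 · (1/2) = (18 − 1) · (1/2) = 17/2 ≈ 8.500.

E[X] = 17/2 = 8.500.


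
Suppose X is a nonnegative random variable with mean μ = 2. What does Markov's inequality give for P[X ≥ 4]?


μ = E[X] = 2, a = 4.
Markov: P[X ≥ 4] ≤ μ/a = (2)/4 = 1/2.
Numerically: ≈ 0.5000.
(Since a = 4 > μ = 2.0000, the bound 1/2 is < 1 and informative.)

P[X ≥ 4] ≤ 1/2 ≈ 0.5000.


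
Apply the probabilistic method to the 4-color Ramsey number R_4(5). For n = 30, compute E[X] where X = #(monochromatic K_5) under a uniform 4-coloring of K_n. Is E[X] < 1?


E[X] = C(30, 5) · 4^{1 − 10} = 142506 · 4^{−9} = 142506/262144.
As a reduced fraction: E[X] = 71253/131072 ≈ 0.5436.
Is E[X] < 1? YES.
Since E[X] < 1, there exists a 4-coloring of K_{30} with no monochromatic K_5; hence R_4(5) > 30.

E[X] = 71253/131072 ≈ 0.5436; E[X] < 1, so R_4(5) > 30.


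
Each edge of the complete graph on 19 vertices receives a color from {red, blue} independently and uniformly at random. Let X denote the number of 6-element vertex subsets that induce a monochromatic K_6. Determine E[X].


Let X = Σ_S X_S over the C(19, 6) = 27132 subsets S of size 6, where X_S = 1 if the K_6 on S is monochromatic.
For a fixed S, the K_6 on S has C(6, 2) = 15 edges. P[all 15 edges red] = (1/2)^15, and likewise for blue, so P[monochromatic] = 2·(1/2)^15 = 2^{1 − 15} = 1/16384.
By linearity of expectation: E[X] = C(19, 6) · 2^{1 − 15} = 27132 · 1/16384 = 6783/4096.
Numerically: E[X] ≈ 1.656006.

E[X] = C(19,6)·2^(1−C(6,2)) = 6783/4096 ≈ 1.656006.


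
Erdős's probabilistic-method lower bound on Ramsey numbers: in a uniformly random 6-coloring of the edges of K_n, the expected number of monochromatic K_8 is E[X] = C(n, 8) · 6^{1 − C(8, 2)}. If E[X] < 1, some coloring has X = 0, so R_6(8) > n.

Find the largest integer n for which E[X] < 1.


We need C(n, 8) · 6^{1 − 28} < 1, i.e. C(n, 8) < 6^{28 − 1} = 1023490369077469249536.
Check values of n near the boundary:
  n = 1592: C(1592, 8) = 1005480414540892933435; 1005480414540892933435 < 1023490369077469249536? YES
  n = 1593: C(1593, 8) = 1010555394551193970323; 1010555394551193970323 < 1023490369077469249536? YES
  n = 1594: C(1594, 8) = 1015652773590544255167; 1015652773590544255167 < 1023490369077469249536? YES
  n = 1595: C(1595, 8) = 1020772636343363633895; 1020772636343363633895 < 1023490369077469249536? YES
  n = 1596: C(1596, 8) = 1025915067760710553965; 1025915067760710553965 < 1023490369077469249536? NO
  n = 1597: C(1597, 8) = 1031080153060953275445; 1031080153060953275445 < 1023490369077469249536? NO
  n = 1598: C(1598, 8) = 1036267977730442348529; 1036267977730442348529 < 1023490369077469249536? NO
The largest n with C(n, 8) < 1023490369077469249536 is n = 1595 (where E[X] = 113419181815929292655/113721152119718805504 ≈ 0.9973). Hence R_6(8) > 1595, i.e. R_6(8) ≥ 1596.

Largest n = 1595; hence R_6(8) > 1595.


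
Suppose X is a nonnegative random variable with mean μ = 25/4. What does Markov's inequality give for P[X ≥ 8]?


μ = E[X] = 25/4, a = 8.
Markov: P[X ≥ 8] ≤ μ/a = (25/4)/8 = 25/32.
Numerically: ≈ 0.781.
(Since a = 8 > μ = 6.250, the bound 25/32 is < 1 and informative.)

P[X ≥ 8] ≤ 25/32 ≈ 0.781.


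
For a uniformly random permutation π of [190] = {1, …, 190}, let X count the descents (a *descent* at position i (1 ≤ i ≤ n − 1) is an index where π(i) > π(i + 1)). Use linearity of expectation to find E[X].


Write X = Σ X_I over i = 1, …, 189, with X_I the indicator of one descent.
There are 189 indicators.
For each fixed i, the pair (π(i), π(i+1)) is a uniformly random ordered pair of distinct values from {1, …, 190}; by symmetry P[π(i) > π(i+1)] = 1/2.
By linearity: E[X] = 189 · (1/2) = (190 − 1) · (1/2) = 189/2 ≈ 94.500000.

E[X] = 189/2 = 94.500000.


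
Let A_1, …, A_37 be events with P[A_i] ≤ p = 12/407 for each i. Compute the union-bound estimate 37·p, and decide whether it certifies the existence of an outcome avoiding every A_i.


Union bound: P[∪_{i=1}^{37} A_i] ≤ Σ_i P[A_i] ≤ 37·p = 37·(12/407) = 12/11.
Numerically: 12/11 ≈ 1.0909091.
Is 12/11 < 1? NO.
Since the bound 12/11 is ≥ 1, the union bound is uninformative here; it does NOT by itself certify existence.

37·p = 12/11 ≈ 1.0909091; existence NOT certified by the union bound.


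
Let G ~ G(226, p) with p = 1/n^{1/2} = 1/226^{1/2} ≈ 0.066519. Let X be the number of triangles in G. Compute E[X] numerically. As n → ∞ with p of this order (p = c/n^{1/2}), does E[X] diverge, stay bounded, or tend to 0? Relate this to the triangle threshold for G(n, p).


Number of potential triangles: C(226, 3) = 1898400.
Each occurs with probability p³ ≈ (0.066519)³ ≈ 2.94331905e-04.
By linearity: E[X] = C(226, 3)·p³ ≈ 1898400 · 2.94331905e-04 ≈ 558.759688.
Since α = 1/2 < 1, p = c/n^{1/2} ≫ 1/n is above the triangle threshold p ~ 1/n. Asymptotically E[X] ~ (c³/6)·n^{3(1−α)} = (1³/6)·n^{1.5} → ∞; triangles are abundant w.h.p.

E[X] ≈ 558.759688; in regime p = Θ(1/n^{1/2}) E[X] diverges (above the triangle threshold p ~ 1/n).


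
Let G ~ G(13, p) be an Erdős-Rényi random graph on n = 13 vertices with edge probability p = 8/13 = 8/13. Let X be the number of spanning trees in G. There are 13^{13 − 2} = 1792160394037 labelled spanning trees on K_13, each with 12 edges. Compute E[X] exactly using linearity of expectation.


K_13 has 13^{13 − 2} = 1792160394037 labelled spanning trees.
For each such spanning tree H, let X_H = 1 if all 12 edges of H are present in G. Then P[X_H = 1] = p^{12} = (8/13)^{12} = 68719476736/23298085122481.
By linearity: E[X] = Σ_H E[X_H] = 1792160394037 · p^{12} = 1792160394037 · 68719476736/23298085122481 = 68719476736/13.
Numerically: E[X] ≈ 5.2861e+09.

E[X] = 1792160394037 · (8/13)^{12} = 68719476736/13 ≈ 5.2861e+09.
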